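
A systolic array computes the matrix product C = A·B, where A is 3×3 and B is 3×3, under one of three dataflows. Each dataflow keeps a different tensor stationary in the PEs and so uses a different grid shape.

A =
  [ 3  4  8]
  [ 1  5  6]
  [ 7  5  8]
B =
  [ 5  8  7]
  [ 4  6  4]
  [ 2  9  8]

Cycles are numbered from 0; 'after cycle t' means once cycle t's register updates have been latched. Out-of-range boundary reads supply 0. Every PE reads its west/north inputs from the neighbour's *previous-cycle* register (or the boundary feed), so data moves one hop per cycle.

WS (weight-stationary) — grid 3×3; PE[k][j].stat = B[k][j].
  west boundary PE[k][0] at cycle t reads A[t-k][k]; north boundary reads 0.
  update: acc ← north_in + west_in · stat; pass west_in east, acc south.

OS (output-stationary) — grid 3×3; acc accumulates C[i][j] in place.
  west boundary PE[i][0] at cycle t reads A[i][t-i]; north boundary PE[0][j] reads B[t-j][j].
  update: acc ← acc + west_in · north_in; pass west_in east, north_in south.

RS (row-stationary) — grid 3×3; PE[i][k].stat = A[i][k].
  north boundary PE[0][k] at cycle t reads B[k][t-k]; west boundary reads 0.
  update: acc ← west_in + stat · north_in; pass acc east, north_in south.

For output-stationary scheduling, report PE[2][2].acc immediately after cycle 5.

PE[2][2].acc = 69

OS on a 3×3 grid — tracing PE[2][2] and its feeders:
  after 0 — PE[1][2] acc=0, pass-E 0, pass-S 0
  after 0 — PE[2][1] acc=0, pass-E 0, pass-S 0
  after 0 — PE[2][2] acc=0, pass-E 0, pass-S 0
  after 1 — PE[1][2] acc=0, pass-E 0, pass-S 0
  after 1 — PE[2][1] acc=0, pass-E 0, pass-S 0
  after 1 — PE[2][2] acc=0, pass-E 0, pass-S 0
  after 2 — PE[1][2] acc=0, pass-E 0, pass-S 0
  after 2 — PE[2][1] acc=0, pass-E 0, pass-S 0
  after 2 — PE[2][2] acc=0, pass-E 0, pass-S 0
  after 3 — PE[1][2] acc=7, pass-E 1, pass-S 7
  after 3 — PE[2][1] acc=56, pass-E 7, pass-S 8
  after 3 — PE[2][2] acc=0, pass-E 0, pass-S 0
  after 4 — PE[1][2] acc=27, pass-E 5, pass-S 4
  after 4 — PE[2][1] acc=86, pass-E 5, pass-S 6
  after 4 — PE[2][2] acc=49, pass-E 7, pass-S 7
  after 5 — PE[1][2] acc=75, pass-E 6, pass-S 8
  after 5 — PE[2][1] acc=158, pass-E 8, pass-S 9
  after 5 — PE[2][2] acc=69, pass-E 5, pass-S 4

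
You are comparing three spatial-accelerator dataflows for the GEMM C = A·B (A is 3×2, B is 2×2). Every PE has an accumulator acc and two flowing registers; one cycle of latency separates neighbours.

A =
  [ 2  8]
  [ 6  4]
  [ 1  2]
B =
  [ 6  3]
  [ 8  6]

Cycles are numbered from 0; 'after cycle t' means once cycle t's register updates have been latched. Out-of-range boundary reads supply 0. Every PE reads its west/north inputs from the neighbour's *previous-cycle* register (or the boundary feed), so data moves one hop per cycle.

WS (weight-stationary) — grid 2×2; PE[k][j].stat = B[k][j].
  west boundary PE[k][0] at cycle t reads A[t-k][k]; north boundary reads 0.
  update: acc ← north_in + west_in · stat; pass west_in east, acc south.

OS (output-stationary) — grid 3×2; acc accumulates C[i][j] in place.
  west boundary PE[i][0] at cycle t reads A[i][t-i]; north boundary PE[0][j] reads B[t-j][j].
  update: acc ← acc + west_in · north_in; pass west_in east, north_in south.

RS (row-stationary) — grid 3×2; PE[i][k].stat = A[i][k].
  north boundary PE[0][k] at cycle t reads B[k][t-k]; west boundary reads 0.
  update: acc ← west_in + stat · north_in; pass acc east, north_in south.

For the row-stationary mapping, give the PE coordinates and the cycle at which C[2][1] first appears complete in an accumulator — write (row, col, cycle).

(row, col, cycle) = (2, 1, 4)

Under RS, C[2][1] lands at PE[2][1]:
  @0  [2,1]  acc 0  |  →0  ↓0
  @1  [2,1]  acc 0  |  →0  ↓0
  @2  [2,1]  acc 0  |  →0  ↓0
  @3  [2,1]  acc 22  |  →22  ↓8
  @4  [2,1]  acc 15  |  →15  ↓6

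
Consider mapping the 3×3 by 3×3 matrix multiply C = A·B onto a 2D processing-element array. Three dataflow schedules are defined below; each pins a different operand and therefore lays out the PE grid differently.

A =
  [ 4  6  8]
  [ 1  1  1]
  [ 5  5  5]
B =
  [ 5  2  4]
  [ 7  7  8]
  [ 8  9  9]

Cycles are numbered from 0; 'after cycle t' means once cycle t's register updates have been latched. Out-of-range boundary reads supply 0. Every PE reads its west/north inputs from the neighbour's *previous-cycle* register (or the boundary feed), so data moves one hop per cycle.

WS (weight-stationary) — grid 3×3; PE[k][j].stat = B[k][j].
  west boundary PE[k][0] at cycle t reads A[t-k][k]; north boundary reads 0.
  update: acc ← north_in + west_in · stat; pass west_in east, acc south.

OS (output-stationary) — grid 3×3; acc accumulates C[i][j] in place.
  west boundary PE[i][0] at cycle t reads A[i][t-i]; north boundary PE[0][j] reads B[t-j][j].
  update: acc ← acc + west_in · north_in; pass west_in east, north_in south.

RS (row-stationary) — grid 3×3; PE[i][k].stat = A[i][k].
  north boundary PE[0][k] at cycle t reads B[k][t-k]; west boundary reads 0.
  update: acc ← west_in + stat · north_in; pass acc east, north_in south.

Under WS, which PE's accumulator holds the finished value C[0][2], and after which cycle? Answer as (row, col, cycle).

Under WS, C[0][2] lands at PE[2][2]:
  after 0 — PE[2][2] acc=0, pass-E 0, pass-S 0
  after 1 — PE[2][2] acc=0, pass-E 0, pass-S 0
  after 2 — PE[2][2] acc=0, pass-E 0, pass-S 0
  after 3 — PE[2][2] acc=0, pass-E 0, pass-S 0
  after 4 — PE[2][2] acc=136, pass-E 8, pass-S 136

(row, col, cycle) = (2, 2, 4)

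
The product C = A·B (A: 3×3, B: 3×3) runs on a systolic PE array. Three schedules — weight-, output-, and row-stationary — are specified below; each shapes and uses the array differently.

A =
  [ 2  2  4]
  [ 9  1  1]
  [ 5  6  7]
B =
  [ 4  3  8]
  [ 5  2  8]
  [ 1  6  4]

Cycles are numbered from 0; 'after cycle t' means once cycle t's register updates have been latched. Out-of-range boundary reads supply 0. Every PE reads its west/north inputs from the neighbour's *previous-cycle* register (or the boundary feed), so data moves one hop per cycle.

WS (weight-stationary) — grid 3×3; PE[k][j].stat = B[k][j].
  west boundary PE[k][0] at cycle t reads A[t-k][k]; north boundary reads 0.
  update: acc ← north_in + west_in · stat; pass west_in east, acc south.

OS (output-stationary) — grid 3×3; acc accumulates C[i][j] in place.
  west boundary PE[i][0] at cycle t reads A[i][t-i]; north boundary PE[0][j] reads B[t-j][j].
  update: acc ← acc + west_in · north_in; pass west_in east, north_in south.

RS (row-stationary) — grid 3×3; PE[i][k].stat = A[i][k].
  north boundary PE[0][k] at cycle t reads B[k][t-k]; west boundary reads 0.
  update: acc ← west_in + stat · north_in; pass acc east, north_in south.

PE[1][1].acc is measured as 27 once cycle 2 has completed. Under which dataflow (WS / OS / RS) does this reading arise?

Under WS (3×3), PE[1][1]:
  after 0 — PE[1][1] acc=0, pass-E 0, pass-S 0
  after 1 — PE[1][1] acc=0, pass-E 0, pass-S 0
  after 2 — PE[1][1] acc=10, pass-E 2, pass-S 10
Under OS (3×3), PE[1][1]:
  after 0 — PE[1][1] acc=0, pass-E 0, pass-S 0
  after 1 — PE[1][1] acc=0, pass-E 0, pass-S 0
  after 2 — PE[1][1] acc=27, pass-E 9, pass-S 3
Under RS (3×3), PE[1][1]:
  after 0 — PE[1][1] acc=0, pass-E 0, pass-S 0
  after 1 — PE[1][1] acc=0, pass-E 0, pass-S 0
  after 2 — PE[1][1] acc=41, pass-E 41, pass-S 5

dataflow = OS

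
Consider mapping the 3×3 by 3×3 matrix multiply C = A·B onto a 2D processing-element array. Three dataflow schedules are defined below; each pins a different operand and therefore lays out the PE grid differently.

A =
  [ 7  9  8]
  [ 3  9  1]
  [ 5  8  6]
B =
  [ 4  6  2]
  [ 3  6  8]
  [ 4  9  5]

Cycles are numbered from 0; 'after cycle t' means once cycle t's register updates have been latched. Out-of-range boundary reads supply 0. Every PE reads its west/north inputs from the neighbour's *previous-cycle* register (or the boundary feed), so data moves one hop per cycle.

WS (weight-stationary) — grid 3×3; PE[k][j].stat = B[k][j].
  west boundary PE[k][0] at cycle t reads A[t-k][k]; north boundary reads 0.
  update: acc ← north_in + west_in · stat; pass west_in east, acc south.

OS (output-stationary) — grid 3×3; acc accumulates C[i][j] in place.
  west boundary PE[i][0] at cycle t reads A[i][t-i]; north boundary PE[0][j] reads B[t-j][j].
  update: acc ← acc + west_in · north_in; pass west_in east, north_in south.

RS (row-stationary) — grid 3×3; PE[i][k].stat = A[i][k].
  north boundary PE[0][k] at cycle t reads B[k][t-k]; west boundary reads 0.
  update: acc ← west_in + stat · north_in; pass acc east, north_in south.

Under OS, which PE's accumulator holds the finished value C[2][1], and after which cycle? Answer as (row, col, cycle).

(row, col, cycle) = (2, 1, 5)

OS — PE[2][1] is where C[2][1] collects:
  c0 r2c1: 0 / 0 / 0
  c1 r2c1: 0 / 0 / 0
  c2 r2c1: 0 / 0 / 0
  c3 r2c1: 30 / 5 / 6
  c4 r2c1: 78 / 8 / 6
  c5 r2c1: 132 / 6 / 9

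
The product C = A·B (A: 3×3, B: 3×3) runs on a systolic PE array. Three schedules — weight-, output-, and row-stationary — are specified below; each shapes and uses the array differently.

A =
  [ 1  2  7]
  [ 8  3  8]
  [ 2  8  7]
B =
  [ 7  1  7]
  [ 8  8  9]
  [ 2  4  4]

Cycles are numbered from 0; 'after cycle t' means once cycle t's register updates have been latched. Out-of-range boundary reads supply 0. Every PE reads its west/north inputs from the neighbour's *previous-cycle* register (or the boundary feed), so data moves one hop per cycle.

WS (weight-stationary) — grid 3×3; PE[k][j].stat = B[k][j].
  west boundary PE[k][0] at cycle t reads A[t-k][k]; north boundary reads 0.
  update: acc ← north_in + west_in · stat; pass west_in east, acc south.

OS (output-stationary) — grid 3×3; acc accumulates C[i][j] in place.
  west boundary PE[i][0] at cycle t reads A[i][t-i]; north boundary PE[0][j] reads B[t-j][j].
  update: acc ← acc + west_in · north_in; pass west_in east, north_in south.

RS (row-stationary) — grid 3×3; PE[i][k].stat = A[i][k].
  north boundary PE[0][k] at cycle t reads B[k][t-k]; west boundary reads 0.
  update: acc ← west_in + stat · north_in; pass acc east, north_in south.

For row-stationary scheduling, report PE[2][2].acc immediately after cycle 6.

RS (3×3). Following PE[2][2] plus its west/north inputs:
  @0  [1,2]  acc 0  |  →0  ↓0
  @0  [2,1]  acc 0  |  →0  ↓0
  @0  [2,2]  acc 0  |  →0  ↓0
  @1  [1,2]  acc 0  |  →0  ↓0
  @1  [2,1]  acc 0  |  →0  ↓0
  @1  [2,2]  acc 0  |  →0  ↓0
  @2  [1,2]  acc 0  |  →0  ↓0
  @2  [2,1]  acc 0  |  →0  ↓0
  @2  [2,2]  acc 0  |  →0  ↓0
  @3  [1,2]  acc 96  |  →96  ↓2
  @3  [2,1]  acc 78  |  →78  ↓8
  @3  [2,2]  acc 0  |  →0  ↓0
  @4  [1,2]  acc 64  |  →64  ↓4
  @4  [2,1]  acc 66  |  →66  ↓8
  @4  [2,2]  acc 92  |  →92  ↓2
  @5  [1,2]  acc 115  |  →115  ↓4
  @5  [2,1]  acc 86  |  →86  ↓9
  @5  [2,2]  acc 94  |  →94  ↓4
  @6  [1,2]  acc 0  |  →0  ↓0
  @6  [2,1]  acc 0  |  →0  ↓0
  @6  [2,2]  acc 114  |  →114  ↓4

PE[2][2].acc = 114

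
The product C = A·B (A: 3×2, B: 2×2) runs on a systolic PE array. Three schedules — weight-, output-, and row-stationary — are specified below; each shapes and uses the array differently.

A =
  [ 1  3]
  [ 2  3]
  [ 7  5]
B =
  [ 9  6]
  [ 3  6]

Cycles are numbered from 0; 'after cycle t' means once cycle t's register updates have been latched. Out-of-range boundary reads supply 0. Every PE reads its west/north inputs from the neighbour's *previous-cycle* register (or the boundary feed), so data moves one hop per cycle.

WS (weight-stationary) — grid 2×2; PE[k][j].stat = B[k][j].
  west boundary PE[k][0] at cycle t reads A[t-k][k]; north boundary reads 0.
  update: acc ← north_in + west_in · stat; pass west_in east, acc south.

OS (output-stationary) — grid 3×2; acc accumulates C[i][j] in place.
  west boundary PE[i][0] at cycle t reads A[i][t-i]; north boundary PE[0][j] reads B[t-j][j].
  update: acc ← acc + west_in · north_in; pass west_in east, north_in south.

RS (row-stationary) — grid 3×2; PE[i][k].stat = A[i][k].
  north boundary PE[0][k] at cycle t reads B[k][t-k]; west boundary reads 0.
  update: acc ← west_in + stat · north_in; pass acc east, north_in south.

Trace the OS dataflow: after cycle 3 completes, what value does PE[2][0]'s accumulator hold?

PE[2][0].acc = 78

Tracing OS — 3×2 array, target PE[2][0]:
  0: (1,0).acc=0  regs=<0,0>
  0: (2,0).acc=0  regs=<0,0>
  1: (1,0).acc=18  regs=<2,9>
  1: (2,0).acc=0  regs=<0,0>
  2: (1,0).acc=27  regs=<3,3>
  2: (2,0).acc=63  regs=<7,9>
  3: (1,0).acc=27  regs=<0,0>
  3: (2,0).acc=78  regs=<5,3>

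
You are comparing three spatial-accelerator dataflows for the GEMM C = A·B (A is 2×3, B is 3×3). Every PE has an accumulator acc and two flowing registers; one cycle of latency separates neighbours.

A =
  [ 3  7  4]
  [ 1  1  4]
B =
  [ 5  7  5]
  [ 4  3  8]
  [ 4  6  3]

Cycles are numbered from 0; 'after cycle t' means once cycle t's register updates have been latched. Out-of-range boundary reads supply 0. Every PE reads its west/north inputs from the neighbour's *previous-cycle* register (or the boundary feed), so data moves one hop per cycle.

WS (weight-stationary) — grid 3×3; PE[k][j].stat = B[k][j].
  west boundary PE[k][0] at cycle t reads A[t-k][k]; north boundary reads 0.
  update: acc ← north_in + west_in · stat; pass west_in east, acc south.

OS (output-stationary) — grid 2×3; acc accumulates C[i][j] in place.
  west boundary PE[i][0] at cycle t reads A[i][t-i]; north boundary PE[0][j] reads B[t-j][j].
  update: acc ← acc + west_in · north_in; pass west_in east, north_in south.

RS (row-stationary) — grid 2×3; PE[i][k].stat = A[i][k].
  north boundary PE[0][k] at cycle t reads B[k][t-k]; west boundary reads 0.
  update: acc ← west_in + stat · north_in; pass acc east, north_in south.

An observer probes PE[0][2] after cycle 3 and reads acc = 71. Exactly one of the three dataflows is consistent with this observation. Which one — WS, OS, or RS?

dataflow = OS

WS [3×3] PE[0][2] across cycles:
  0: (0,2).acc=0  regs=<0,0>
  1: (0,2).acc=0  regs=<0,0>
  2: (0,2).acc=15  regs=<3,15>
  3: (0,2).acc=5  regs=<1,5>
OS [2×3] PE[0][2] across cycles:
  0: (0,2).acc=0  regs=<0,0>
  1: (0,2).acc=0  regs=<0,0>
  2: (0,2).acc=15  regs=<3,5>
  3: (0,2).acc=71  regs=<7,8>
RS [2×3] PE[0][2] across cycles:
  0: (0,2).acc=0  regs=<0,0>
  1: (0,2).acc=0  regs=<0,0>
  2: (0,2).acc=59  regs=<59,4>
  3: (0,2).acc=66  regs=<66,6>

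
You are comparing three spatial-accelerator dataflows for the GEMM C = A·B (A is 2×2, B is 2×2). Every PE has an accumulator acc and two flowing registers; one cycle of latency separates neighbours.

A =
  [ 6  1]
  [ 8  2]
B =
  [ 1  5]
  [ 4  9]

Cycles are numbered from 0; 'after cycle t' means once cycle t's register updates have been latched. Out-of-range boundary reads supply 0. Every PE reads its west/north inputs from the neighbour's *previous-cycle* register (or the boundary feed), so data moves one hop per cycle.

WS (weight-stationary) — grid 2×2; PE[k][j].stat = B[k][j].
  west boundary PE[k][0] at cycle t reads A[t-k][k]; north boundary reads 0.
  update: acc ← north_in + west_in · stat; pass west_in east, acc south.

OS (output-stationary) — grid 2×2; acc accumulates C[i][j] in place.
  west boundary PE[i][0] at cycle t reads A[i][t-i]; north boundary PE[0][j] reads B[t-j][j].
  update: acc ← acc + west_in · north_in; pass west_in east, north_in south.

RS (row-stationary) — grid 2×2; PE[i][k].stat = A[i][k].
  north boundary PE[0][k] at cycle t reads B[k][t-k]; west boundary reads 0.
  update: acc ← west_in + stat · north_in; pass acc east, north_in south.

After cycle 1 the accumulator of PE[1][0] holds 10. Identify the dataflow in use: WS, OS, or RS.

— WS: 2×2; PE[1][0] trace:
  c0 r1c0: 0 / 0 / 0
  c1 r1c0: 10 / 1 / 10
— OS: 2×2; PE[1][0] trace:
  c0 r1c0: 0 / 0 / 0
  c1 r1c0: 8 / 8 / 1
— RS: 2×2; PE[1][0] trace:
  c0 r1c0: 0 / 0 / 0
  c1 r1c0: 8 / 8 / 1

dataflow = WS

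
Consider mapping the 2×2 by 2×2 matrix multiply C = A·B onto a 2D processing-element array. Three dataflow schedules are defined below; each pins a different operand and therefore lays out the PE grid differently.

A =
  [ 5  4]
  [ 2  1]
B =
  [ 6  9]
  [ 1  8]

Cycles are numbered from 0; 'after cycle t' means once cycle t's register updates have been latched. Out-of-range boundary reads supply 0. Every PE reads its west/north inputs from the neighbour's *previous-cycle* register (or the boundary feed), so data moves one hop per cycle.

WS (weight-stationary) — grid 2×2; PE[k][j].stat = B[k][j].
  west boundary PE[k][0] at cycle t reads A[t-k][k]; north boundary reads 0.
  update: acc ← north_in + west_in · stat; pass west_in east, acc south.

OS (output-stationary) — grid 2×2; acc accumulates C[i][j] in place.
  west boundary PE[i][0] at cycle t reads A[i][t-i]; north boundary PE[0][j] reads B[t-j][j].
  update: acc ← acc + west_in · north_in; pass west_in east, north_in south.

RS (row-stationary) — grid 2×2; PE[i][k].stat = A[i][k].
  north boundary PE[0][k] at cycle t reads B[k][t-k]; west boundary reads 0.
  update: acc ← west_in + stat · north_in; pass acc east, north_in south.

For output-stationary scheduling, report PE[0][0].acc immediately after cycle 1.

PE[0][0].acc = 34

OS (2×2). Following PE[0][0] plus its west/north inputs:
  c0 r0c0: 30 / 5 / 6
  c1 r0c0: 34 / 4 / 1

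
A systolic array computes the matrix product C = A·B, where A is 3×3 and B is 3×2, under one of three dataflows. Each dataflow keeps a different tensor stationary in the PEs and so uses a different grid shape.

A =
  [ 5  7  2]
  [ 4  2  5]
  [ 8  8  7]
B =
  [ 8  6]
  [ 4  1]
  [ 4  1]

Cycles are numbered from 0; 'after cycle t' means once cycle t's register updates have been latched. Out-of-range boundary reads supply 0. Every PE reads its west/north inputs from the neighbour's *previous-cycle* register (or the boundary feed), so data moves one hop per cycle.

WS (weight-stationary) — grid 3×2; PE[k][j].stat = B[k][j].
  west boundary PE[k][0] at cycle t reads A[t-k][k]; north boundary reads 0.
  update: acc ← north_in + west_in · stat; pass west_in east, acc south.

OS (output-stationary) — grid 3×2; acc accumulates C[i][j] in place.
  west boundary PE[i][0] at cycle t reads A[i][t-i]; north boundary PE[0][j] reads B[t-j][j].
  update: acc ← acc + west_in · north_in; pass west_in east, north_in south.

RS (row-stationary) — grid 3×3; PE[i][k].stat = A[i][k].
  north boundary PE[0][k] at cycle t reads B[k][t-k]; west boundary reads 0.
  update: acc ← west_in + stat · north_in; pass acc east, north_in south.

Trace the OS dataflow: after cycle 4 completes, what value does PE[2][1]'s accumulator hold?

PE[2][1].acc = 56

Tracing OS — 3×2 array, target PE[2][1]:
  [0] (1,1) acc=0 (h:0 v:0)
  [0] (2,0) acc=0 (h:0 v:0)
  [0] (2,1) acc=0 (h:0 v:0)
  [1] (1,1) acc=0 (h:0 v:0)
  [1] (2,0) acc=0 (h:0 v:0)
  [1] (2,1) acc=0 (h:0 v:0)
  [2] (1,1) acc=24 (h:4 v:6)
  [2] (2,0) acc=64 (h:8 v:8)
  [2] (2,1) acc=0 (h:0 v:0)
  [3] (1,1) acc=26 (h:2 v:1)
  [3] (2,0) acc=96 (h:8 v:4)
  [3] (2,1) acc=48 (h:8 v:6)
  [4] (1,1) acc=31 (h:5 v:1)
  [4] (2,0) acc=124 (h:7 v:4)
  [4] (2,1) acc=56 (h:8 v:1)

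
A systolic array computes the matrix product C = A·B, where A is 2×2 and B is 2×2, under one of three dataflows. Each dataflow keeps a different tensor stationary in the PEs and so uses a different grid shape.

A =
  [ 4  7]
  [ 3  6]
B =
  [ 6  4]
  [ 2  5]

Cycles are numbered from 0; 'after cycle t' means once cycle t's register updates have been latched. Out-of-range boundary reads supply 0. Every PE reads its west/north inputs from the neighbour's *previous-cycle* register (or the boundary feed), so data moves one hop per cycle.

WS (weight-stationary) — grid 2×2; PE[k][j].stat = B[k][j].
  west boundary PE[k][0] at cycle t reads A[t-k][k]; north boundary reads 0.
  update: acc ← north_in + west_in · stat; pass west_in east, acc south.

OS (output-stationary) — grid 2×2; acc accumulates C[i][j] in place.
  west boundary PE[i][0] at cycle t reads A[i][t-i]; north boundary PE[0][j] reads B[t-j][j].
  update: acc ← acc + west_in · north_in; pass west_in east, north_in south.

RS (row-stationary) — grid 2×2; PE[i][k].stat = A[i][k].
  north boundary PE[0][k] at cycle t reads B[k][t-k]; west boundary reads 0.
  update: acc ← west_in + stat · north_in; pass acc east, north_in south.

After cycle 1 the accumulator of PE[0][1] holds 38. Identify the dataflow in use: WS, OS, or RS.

WS (2×2 grid), PE[0][1]:
  [0] (0,1) acc=0 (h:0 v:0)
  [1] (0,1) acc=16 (h:4 v:16)
OS (2×2 grid), PE[0][1]:
  [0] (0,1) acc=0 (h:0 v:0)
  [1] (0,1) acc=16 (h:4 v:4)
RS (2×2 grid), PE[0][1]:
  [0] (0,1) acc=0 (h:0 v:0)
  [1] (0,1) acc=38 (h:38 v:2)

dataflow = RS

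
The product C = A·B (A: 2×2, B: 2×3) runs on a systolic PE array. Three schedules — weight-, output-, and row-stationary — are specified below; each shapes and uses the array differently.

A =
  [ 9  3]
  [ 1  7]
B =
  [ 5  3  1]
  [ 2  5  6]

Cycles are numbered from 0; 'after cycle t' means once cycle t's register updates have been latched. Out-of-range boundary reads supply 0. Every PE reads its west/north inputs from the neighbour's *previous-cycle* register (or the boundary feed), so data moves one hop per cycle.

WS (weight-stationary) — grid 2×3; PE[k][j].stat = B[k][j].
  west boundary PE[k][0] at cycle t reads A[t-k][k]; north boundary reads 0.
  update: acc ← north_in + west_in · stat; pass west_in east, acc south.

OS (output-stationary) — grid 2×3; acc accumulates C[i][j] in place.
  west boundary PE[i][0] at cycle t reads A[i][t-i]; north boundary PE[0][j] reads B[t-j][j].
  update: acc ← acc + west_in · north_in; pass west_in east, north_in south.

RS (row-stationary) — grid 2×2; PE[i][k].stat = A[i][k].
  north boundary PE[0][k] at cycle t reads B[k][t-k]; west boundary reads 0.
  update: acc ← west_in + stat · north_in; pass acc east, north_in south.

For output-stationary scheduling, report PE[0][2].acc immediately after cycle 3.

OS (2×3). Following PE[0][2] plus its west/north inputs:
  c0 r0c1: 0 / 0 / 0
  c0 r0c2: 0 / 0 / 0
  c1 r0c1: 27 / 9 / 3
  c1 r0c2: 0 / 0 / 0
  c2 r0c1: 42 / 3 / 5
  c2 r0c2: 9 / 9 / 1
  c3 r0c1: 42 / 0 / 0
  c3 r0c2: 27 / 3 / 6

PE[0][2].acc = 27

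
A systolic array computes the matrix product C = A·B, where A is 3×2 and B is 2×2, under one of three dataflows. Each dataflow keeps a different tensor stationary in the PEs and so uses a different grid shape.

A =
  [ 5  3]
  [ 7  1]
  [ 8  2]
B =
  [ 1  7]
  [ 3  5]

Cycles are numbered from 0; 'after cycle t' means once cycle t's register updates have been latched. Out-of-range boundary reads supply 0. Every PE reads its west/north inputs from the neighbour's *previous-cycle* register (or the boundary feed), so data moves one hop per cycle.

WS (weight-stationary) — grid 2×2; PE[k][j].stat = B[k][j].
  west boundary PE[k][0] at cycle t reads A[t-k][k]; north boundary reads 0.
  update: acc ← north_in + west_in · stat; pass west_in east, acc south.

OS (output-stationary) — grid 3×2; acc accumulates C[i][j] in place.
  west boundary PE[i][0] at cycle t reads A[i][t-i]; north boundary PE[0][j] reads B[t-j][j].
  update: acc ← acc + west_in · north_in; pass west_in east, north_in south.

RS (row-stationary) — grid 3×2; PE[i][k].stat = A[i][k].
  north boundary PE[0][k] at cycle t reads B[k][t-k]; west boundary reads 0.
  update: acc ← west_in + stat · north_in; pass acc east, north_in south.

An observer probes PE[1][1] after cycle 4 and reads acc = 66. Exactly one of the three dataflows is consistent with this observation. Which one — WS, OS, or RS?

dataflow = WS

— WS: 2×2; PE[1][1] trace:
  cycle 0: PE[1][1] → acc 0, east 0, south 0
  cycle 1: PE[1][1] → acc 0, east 0, south 0
  cycle 2: PE[1][1] → acc 50, east 3, south 50
  cycle 3: PE[1][1] → acc 54, east 1, south 54
  cycle 4: PE[1][1] → acc 66, east 2, south 66
— OS: 3×2; PE[1][1] trace:
  cycle 0: PE[1][1] → acc 0, east 0, south 0
  cycle 1: PE[1][1] → acc 0, east 0, south 0
  cycle 2: PE[1][1] → acc 49, east 7, south 7
  cycle 3: PE[1][1] → acc 54, east 1, south 5
  cycle 4: PE[1][1] → acc 54, east 0, south 0
— RS: 3×2; PE[1][1] trace:
  cycle 0: PE[1][1] → acc 0, east 0, south 0
  cycle 1: PE[1][1] → acc 0, east 0, south 0
  cycle 2: PE[1][1] → acc 10, east 10, south 3
  cycle 3: PE[1][1] → acc 54, east 54, south 5
  cycle 4: PE[1][1] → acc 0, east 0, south 0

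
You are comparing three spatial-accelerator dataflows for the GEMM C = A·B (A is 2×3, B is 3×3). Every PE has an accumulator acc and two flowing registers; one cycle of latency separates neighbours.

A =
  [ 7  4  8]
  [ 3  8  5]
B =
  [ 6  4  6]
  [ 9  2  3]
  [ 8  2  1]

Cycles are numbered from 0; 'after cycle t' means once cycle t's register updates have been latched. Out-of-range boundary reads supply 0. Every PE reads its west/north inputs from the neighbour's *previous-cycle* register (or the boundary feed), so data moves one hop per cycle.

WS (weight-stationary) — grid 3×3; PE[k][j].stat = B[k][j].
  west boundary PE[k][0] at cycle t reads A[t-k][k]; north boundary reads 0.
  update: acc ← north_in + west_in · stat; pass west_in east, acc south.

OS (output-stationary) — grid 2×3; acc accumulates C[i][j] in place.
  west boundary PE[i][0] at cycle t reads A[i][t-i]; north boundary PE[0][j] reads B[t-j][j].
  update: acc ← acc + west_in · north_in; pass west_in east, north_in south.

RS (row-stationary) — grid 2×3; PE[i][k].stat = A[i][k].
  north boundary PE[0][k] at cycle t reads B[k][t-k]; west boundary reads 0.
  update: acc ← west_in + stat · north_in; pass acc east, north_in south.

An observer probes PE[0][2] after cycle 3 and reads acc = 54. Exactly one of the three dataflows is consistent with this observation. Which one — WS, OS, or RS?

— WS: 3×3; PE[0][2] trace:
  c0 r0c2: 0 / 0 / 0
  c1 r0c2: 0 / 0 / 0
  c2 r0c2: 42 / 7 / 42
  c3 r0c2: 18 / 3 / 18
— OS: 2×3; PE[0][2] trace:
  c0 r0c2: 0 / 0 / 0
  c1 r0c2: 0 / 0 / 0
  c2 r0c2: 42 / 7 / 6
  c3 r0c2: 54 / 4 / 3
— RS: 2×3; PE[0][2] trace:
  c0 r0c2: 0 / 0 / 0
  c1 r0c2: 0 / 0 / 0
  c2 r0c2: 142 / 142 / 8
  c3 r0c2: 52 / 52 / 2

dataflow = OS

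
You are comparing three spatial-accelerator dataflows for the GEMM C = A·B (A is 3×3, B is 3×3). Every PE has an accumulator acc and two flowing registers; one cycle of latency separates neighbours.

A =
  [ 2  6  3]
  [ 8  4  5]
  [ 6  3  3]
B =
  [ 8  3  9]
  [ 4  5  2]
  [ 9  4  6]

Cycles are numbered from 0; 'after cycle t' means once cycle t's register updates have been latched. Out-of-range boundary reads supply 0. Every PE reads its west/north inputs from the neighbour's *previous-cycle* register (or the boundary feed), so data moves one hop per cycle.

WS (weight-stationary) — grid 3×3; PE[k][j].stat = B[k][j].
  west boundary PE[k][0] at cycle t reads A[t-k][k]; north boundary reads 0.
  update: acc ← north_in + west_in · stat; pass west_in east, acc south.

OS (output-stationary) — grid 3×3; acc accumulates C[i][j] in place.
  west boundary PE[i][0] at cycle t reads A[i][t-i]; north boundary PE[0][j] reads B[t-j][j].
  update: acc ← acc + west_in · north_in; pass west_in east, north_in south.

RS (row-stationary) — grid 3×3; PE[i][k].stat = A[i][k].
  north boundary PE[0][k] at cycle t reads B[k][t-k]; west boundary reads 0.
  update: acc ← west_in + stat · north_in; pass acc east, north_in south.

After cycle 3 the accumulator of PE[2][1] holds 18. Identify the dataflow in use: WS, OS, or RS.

dataflow = OS

WS [3×3] PE[2][1] across cycles:
  0: (2,1).acc=0  regs=<0,0>
  1: (2,1).acc=0  regs=<0,0>
  2: (2,1).acc=0  regs=<0,0>
  3: (2,1).acc=48  regs=<3,48>
OS [3×3] PE[2][1] across cycles:
  0: (2,1).acc=0  regs=<0,0>
  1: (2,1).acc=0  regs=<0,0>
  2: (2,1).acc=0  regs=<0,0>
  3: (2,1).acc=18  regs=<6,3>
RS [3×3] PE[2][1] across cycles:
  0: (2,1).acc=0  regs=<0,0>
  1: (2,1).acc=0  regs=<0,0>
  2: (2,1).acc=0  regs=<0,0>
  3: (2,1).acc=60  regs=<60,4>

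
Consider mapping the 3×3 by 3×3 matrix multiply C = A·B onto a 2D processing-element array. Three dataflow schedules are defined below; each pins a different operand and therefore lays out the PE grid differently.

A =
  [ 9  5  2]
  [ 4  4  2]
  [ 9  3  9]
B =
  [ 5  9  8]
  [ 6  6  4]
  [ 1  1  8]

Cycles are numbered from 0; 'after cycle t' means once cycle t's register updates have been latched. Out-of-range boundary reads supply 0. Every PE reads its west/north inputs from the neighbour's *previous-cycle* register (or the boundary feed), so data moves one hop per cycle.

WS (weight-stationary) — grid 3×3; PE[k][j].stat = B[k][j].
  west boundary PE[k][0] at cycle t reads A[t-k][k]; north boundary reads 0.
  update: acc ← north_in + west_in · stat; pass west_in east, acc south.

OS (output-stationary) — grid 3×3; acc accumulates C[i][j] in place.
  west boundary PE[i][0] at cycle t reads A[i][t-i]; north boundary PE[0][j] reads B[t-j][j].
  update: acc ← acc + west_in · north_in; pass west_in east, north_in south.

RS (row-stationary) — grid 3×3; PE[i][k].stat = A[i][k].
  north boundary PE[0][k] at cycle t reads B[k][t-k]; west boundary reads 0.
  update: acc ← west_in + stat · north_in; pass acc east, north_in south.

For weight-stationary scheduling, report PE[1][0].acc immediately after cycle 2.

PE[1][0].acc = 44

WS 3×3: PE[1][0] cycle-by-cycle (with neighbour feeds):
  [0] (0,0) acc=45 (h:9 v:45)
  [0] (1,0) acc=0 (h:0 v:0)
  [1] (0,0) acc=20 (h:4 v:20)
  [1] (1,0) acc=75 (h:5 v:75)
  [2] (0,0) acc=45 (h:9 v:45)
  [2] (1,0) acc=44 (h:4 v:44)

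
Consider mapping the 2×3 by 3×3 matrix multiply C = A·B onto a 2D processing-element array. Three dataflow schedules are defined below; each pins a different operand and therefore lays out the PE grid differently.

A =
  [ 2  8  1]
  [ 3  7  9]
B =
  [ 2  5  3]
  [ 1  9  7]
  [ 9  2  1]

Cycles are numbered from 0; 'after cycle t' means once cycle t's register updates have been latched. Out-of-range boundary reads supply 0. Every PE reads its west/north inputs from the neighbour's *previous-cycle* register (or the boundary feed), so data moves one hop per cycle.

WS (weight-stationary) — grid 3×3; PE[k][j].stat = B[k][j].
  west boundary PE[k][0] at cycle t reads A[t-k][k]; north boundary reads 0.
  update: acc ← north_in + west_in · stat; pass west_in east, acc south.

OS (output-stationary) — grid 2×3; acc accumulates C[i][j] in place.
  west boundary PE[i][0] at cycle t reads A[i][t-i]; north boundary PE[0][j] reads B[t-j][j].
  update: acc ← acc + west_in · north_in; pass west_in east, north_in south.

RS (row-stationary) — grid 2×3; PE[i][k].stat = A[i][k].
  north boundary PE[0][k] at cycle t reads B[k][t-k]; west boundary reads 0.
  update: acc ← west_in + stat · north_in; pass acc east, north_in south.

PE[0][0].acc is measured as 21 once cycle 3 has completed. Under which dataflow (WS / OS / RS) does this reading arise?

dataflow = OS

WS (3×3 grid), PE[0][0]:
  0: (0,0).acc=4  regs=<2,4>
  1: (0,0).acc=6  regs=<3,6>
  2: (0,0).acc=0  regs=<0,0>
  3: (0,0).acc=0  regs=<0,0>
OS (2×3 grid), PE[0][0]:
  0: (0,0).acc=4  regs=<2,2>
  1: (0,0).acc=12  regs=<8,1>
  2: (0,0).acc=21  regs=<1,9>
  3: (0,0).acc=21  regs=<0,0>
RS (2×3 grid), PE[0][0]:
  0: (0,0).acc=4  regs=<4,2>
  1: (0,0).acc=10  regs=<10,5>
  2: (0,0).acc=6  regs=<6,3>
  3: (0,0).acc=0  regs=<0,0>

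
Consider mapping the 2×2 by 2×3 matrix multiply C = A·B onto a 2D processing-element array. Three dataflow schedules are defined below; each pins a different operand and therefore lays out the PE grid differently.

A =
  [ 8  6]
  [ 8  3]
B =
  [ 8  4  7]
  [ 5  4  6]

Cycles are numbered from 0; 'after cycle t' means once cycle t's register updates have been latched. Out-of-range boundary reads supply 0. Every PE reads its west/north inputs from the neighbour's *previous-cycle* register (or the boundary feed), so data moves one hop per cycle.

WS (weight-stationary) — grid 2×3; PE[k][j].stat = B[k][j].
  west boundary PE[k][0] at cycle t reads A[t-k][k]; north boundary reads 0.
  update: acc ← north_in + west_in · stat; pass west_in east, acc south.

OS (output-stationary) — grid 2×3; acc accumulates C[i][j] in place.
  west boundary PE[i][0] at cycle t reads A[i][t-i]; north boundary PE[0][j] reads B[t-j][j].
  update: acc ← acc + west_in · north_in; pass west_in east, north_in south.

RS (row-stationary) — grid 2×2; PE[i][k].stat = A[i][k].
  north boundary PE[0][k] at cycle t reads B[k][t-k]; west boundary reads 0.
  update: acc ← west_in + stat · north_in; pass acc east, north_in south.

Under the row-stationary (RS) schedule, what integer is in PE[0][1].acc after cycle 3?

RS (2×2). Following PE[0][1] plus its west/north inputs:
  cycle 0: PE[0][0] → acc 64, east 64, south 8
  cycle 0: PE[0][1] → acc 0, east 0, south 0
  cycle 1: PE[0][0] → acc 32, east 32, south 4
  cycle 1: PE[0][1] → acc 94, east 94, south 5
  cycle 2: PE[0][0] → acc 56, east 56, south 7
  cycle 2: PE[0][1] → acc 56, east 56, south 4
  cycle 3: PE[0][0] → acc 0, east 0, south 0
  cycle 3: PE[0][1] → acc 92, east 92, south 6

PE[0][1].acc = 92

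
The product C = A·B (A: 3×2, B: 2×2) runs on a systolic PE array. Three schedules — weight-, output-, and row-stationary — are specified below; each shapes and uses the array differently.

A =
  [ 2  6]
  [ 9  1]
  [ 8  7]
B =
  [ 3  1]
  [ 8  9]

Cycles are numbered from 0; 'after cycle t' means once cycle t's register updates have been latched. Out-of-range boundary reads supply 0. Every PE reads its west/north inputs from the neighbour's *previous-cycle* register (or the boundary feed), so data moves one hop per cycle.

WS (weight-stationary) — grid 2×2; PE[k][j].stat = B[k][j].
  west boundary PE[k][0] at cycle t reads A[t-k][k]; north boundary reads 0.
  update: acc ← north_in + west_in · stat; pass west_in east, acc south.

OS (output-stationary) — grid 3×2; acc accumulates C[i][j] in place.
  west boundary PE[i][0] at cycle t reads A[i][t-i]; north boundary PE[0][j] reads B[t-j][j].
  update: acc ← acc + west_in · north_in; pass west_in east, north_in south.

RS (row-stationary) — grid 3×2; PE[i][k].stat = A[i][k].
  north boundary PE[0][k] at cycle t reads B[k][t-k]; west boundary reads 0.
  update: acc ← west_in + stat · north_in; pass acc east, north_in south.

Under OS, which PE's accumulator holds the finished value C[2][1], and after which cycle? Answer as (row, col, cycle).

OS: C[2][1] accumulates in PE[2][1]:
  after 0 — PE[2][1] acc=0, pass-E 0, pass-S 0
  after 1 — PE[2][1] acc=0, pass-E 0, pass-S 0
  after 2 — PE[2][1] acc=0, pass-E 0, pass-S 0
  after 3 — PE[2][1] acc=8, pass-E 8, pass-S 1
  after 4 — PE[2][1] acc=71, pass-E 7, pass-S 9

(row, col, cycle) = (2, 1, 4)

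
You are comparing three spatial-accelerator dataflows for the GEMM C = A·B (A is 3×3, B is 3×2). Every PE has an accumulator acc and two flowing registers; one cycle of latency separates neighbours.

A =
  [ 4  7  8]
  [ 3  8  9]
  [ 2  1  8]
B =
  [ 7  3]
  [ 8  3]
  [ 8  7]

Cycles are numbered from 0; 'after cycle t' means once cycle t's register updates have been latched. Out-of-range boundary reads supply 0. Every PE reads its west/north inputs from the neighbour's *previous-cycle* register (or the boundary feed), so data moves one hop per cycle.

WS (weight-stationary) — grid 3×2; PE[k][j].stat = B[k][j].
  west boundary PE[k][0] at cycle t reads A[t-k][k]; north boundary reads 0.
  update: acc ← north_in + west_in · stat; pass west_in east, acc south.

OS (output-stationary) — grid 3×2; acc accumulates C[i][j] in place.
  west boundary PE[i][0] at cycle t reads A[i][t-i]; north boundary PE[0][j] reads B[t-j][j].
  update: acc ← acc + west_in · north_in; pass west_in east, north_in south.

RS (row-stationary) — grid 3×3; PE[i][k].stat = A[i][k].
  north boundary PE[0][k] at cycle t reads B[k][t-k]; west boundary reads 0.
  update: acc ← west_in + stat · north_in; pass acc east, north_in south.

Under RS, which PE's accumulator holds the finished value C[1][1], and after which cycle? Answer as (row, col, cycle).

RS — PE[1][2] is where C[1][1] collects:
  after 0 — PE[1][2] acc=0, pass-E 0, pass-S 0
  after 1 — PE[1][2] acc=0, pass-E 0, pass-S 0
  after 2 — PE[1][2] acc=0, pass-E 0, pass-S 0
  after 3 — PE[1][2] acc=157, pass-E 157, pass-S 8
  after 4 — PE[1][2] acc=96, pass-E 96, pass-S 7

(row, col, cycle) = (1, 2, 4)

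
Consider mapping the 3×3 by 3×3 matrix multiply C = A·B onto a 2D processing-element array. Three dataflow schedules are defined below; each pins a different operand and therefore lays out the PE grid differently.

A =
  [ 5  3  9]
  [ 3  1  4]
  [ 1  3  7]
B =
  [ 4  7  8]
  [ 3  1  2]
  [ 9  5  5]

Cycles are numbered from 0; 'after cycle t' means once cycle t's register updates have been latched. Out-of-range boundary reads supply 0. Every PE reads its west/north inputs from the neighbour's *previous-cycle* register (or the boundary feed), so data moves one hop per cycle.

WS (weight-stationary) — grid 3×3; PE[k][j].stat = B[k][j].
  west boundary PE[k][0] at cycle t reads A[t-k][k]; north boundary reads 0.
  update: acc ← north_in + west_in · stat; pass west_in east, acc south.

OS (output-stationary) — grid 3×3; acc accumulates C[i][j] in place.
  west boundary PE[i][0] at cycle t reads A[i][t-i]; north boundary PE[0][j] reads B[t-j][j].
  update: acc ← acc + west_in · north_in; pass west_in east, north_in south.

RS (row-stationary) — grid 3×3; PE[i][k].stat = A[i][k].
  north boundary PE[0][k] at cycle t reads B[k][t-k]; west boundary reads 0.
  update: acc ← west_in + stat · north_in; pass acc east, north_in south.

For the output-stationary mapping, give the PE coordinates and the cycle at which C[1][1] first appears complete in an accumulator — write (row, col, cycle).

(row, col, cycle) = (1, 1, 4)

Under OS, C[1][1] lands at PE[1][1]:
  [0] (1,1) acc=0 (h:0 v:0)
  [1] (1,1) acc=0 (h:0 v:0)
  [2] (1,1) acc=21 (h:3 v:7)
  [3] (1,1) acc=22 (h:1 v:1)
  [4] (1,1) acc=42 (h:4 v:5)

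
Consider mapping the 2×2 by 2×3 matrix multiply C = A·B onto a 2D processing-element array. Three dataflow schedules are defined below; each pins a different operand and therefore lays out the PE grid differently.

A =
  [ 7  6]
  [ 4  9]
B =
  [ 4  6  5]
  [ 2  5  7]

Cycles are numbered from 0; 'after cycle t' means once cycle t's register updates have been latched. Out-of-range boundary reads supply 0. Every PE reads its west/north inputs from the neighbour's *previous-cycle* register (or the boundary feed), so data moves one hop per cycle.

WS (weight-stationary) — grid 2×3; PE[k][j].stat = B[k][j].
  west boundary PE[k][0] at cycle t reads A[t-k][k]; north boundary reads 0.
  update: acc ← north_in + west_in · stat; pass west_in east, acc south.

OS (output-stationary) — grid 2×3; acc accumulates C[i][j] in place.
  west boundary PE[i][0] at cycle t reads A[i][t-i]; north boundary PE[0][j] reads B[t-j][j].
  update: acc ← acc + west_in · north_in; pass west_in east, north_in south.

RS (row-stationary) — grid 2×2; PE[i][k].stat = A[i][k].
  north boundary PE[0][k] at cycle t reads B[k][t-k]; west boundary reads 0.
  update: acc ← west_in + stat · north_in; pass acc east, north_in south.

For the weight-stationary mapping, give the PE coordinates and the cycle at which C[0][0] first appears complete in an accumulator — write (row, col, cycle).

WS — PE[1][0] is where C[0][0] collects:
  step 0 · PE1,0: acc=0; fwd→0 fwd↓0
  step 1 · PE1,0: acc=40; fwd→6 fwd↓40

(row, col, cycle) = (1, 0, 1)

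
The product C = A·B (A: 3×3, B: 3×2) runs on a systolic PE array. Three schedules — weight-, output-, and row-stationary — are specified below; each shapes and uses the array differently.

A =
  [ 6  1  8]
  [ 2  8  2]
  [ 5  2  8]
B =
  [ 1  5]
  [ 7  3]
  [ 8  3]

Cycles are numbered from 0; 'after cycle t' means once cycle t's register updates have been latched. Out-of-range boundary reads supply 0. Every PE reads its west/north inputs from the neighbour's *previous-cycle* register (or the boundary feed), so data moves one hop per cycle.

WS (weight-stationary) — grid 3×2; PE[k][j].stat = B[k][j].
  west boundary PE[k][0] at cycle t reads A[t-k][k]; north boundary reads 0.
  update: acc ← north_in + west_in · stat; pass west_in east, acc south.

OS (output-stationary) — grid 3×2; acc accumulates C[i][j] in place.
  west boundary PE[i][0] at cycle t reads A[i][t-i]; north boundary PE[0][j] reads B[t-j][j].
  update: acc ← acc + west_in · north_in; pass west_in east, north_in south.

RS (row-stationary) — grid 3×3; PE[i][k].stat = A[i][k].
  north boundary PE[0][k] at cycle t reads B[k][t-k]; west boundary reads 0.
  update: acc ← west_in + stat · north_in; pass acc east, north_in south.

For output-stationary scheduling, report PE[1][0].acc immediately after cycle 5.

OS on a 3×2 grid — tracing PE[1][0] and its feeders:
  t=0 PE[0][0]: acc=6 h=6 v=1
  t=0 PE[1][0]: acc=0 h=0 v=0
  t=1 PE[0][0]: acc=13 h=1 v=7
  t=1 PE[1][0]: acc=2 h=2 v=1
  t=2 PE[0][0]: acc=77 h=8 v=8
  t=2 PE[1][0]: acc=58 h=8 v=7
  t=3 PE[0][0]: acc=77 h=0 v=0
  t=3 PE[1][0]: acc=74 h=2 v=8
  t=4 PE[0][0]: acc=77 h=0 v=0
  t=4 PE[1][0]: acc=74 h=0 v=0
  t=5 PE[0][0]: acc=77 h=0 v=0
  t=5 PE[1][0]: acc=74 h=0 v=0

PE[1][0].acc = 74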